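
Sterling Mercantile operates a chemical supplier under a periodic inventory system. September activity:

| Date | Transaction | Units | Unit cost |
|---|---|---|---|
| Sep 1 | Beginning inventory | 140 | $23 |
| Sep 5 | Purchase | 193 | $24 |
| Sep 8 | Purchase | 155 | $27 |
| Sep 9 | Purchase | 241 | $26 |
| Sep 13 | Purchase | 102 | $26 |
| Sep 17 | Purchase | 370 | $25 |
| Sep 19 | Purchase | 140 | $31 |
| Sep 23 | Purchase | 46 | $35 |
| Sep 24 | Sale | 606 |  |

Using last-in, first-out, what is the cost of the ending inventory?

Ending inventory = $19,655

Sep 24, 606 sold [LIFO — newest first]: 46 @ $35 + 140 @ $31 + 370 @ $25 + 50 @ $26 = $16,500
Ending inventory: 140 @ $23 + 193 @ $24 + 155 @ $27 + 241 @ $26 + 52 @ $26 = $19,655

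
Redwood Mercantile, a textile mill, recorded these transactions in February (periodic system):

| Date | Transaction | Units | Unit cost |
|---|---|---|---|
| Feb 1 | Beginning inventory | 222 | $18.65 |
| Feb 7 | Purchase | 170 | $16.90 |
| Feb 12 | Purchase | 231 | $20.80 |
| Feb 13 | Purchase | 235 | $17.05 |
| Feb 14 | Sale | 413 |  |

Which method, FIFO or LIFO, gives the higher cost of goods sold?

FIFO COGS: 222 @ $18.65 + 170 @ $16.90 + 21 @ $20.80 = $7,450.10
LIFO COGS: 235 @ $17.05 + 178 @ $20.80 = $7,709.15

LIFO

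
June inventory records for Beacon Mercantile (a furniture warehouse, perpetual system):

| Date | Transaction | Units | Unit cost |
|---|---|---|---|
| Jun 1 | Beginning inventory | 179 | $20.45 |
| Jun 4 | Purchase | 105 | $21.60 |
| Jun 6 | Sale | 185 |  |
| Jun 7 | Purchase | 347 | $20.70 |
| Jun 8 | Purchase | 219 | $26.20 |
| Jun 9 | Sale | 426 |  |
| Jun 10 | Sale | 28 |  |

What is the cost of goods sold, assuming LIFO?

Jun 6, 185 sold [LIFO — newest first]: 105 @ $21.60 + 80 @ $20.45 = $3,904.00
Jun 9, 426 sold [LIFO — newest first]: 219 @ $26.20 + 207 @ $20.70 = $10,022.70
Jun 10, 28 sold [LIFO — newest first]: 28 @ $20.70 = $579.60
Total COGS = $3,904.00 + $10,022.70 + $579.60 = $14,506.30
Ending inventory: 99 @ $20.45 + 112 @ $20.70 = $4,342.95

COGS = $14,506.30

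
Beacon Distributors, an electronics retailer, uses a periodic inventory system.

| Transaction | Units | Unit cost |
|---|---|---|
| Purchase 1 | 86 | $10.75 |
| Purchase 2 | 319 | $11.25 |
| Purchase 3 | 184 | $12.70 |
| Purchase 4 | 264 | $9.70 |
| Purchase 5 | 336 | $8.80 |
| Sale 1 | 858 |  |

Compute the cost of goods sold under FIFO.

Sale 1 (858) [FIFO — oldest first]: 86 @ $10.75 + 319 @ $11.25 + 184 @ $12.70 + 264 @ $9.70 + 5 @ $8.80 = $9,454.85
Ending inventory: 331 @ $8.80 = $2,912.80
Check: goods available $12,367.65 = COGS $9,454.85 + ending $2,912.80

COGS = $9,454.85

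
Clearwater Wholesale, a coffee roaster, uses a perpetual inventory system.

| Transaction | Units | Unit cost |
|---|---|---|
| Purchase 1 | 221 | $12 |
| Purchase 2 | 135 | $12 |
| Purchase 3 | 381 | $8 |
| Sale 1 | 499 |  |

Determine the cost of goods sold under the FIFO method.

COGS = $5,416

Sale 1 (499) [FIFO — oldest first]: 221 @ $12 + 135 @ $12 + 143 @ $8 = $5,416
Ending inventory: 238 @ $8 = $1,904
Check: goods available $7,320 = COGS $5,416 + ending $1,904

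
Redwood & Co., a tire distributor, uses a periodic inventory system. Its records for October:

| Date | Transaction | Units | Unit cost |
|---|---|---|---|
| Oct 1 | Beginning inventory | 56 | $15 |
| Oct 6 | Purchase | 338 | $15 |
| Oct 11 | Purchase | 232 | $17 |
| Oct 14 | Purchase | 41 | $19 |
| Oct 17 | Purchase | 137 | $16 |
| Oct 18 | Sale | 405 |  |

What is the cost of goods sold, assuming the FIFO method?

COGS = $6,097

Oct 18, 405 sold [FIFO — oldest first]: 56 @ $15 + 338 @ $15 + 11 @ $17 = $6,097
Ending inventory: 221 @ $17 + 41 @ $19 + 137 @ $16 = $6,728
Check: goods available $12,825 = COGS $6,097 + ending $6,728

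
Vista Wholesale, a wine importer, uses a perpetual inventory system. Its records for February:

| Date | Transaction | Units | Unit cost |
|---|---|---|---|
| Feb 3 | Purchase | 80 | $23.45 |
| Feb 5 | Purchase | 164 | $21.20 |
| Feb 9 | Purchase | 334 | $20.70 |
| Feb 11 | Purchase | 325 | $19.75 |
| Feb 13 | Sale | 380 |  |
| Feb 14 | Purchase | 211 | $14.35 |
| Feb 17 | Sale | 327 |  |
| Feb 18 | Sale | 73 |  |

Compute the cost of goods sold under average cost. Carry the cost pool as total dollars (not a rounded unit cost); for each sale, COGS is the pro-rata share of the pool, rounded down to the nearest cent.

COGS = $15,410.85

After Feb 3: 80 on hand, pool $1,876.00 (≈ $23.4500 each)
After Feb 5: 244 on hand, pool $5,352.80 (≈ $21.9377 each)
After Feb 9: 578 on hand, pool $12,266.60 (≈ $21.2225 each)
After Feb 11: 903 on hand, pool $18,685.35 (≈ $20.6925 each)
Feb 13, sell 380: 380/903 × $18,685.35 → $7,863.15
After Feb 14: 734 on hand, pool $13,850.05 (≈ $18.8693 each)
Feb 17, sell 327: 327/734 × $13,850.05 → $6,170.25
Feb 18, sell 73: 73/407 × $7,679.80 → $1,377.45
Total COGS = $7,863.15 + $6,170.25 + $1,377.45 = $15,410.85
Ending inventory (cost pool remaining) = $6,302.35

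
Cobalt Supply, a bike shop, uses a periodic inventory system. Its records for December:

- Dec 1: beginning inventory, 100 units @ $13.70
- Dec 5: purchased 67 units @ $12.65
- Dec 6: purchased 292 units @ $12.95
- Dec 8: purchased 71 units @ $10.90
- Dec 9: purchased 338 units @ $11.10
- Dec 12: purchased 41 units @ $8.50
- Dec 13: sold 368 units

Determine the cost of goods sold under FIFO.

COGS = $4,820.50

Dec 13, 368 sold [FIFO — oldest first]: 100 @ $13.70 + 67 @ $12.65 + 201 @ $12.95 = $4,820.50
Ending inventory: 91 @ $12.95 + 71 @ $10.90 + 338 @ $11.10 + 41 @ $8.50 = $6,052.65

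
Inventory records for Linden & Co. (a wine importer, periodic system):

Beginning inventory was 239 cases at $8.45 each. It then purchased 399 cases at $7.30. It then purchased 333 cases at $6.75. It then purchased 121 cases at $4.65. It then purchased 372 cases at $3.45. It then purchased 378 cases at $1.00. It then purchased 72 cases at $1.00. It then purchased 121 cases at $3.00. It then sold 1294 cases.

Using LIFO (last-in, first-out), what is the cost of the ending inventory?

Ending inventory = $5,627.50

Sale 1 (1294) [LIFO — newest first]: 121 @ $3.00 + 72 @ $1.00 + 378 @ $1.00 + 372 @ $3.45 + 121 @ $4.65 + 230 @ $6.75 = $4,211.55
Ending inventory: 239 @ $8.45 + 399 @ $7.30 + 103 @ $6.75 = $5,627.50
Check: goods available $9,839.05 = COGS $4,211.55 + ending $5,627.50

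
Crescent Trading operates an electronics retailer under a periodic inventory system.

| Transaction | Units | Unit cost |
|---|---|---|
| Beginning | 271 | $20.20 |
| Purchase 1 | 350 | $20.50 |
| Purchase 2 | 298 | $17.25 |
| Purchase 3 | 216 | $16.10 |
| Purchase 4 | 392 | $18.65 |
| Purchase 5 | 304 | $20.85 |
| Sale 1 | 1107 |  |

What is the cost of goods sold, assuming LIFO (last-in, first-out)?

Sale 1 (1107) [LIFO — newest first]: 304 @ $20.85 + 392 @ $18.65 + 216 @ $16.10 + 195 @ $17.25 = $20,490.55
Ending inventory: 271 @ $20.20 + 350 @ $20.50 + 103 @ $17.25 = $14,425.95
Check: goods available $34,916.50 = COGS $20,490.55 + ending $14,425.95

COGS = $20,490.55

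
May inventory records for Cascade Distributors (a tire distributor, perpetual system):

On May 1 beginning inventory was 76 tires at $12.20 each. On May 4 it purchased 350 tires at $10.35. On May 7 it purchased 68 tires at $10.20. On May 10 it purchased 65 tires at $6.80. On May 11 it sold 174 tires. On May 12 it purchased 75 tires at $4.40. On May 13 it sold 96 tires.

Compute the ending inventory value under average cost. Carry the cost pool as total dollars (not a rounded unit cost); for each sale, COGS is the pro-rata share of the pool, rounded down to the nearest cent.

After May 1: 76 on hand, pool $927.20 (≈ $12.2000 each)
After May 4: 426 on hand, pool $4,549.70 (≈ $10.6800 each)
After May 7: 494 on hand, pool $5,243.30 (≈ $10.6140 each)
After May 10: 559 on hand, pool $5,685.30 (≈ $10.1705 each)
May 11, sell 174: 174/559 × $5,685.30 → $1,769.66
After May 12: 460 on hand, pool $4,245.64 (≈ $9.2297 each)
May 13, sell 96: 96/460 × $4,245.64 → $886.04
Total COGS = $1,769.66 + $886.04 = $2,655.70
Ending inventory (cost pool remaining) = $3,359.60

Ending inventory = $3,359.60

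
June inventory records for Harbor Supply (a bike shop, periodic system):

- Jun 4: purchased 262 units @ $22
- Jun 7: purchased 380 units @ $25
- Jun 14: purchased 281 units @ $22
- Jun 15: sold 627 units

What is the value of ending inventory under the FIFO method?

Ending inventory = $6,557

Jun 15, 627 sold [FIFO — oldest first]: 262 @ $22 + 365 @ $25 = $14,889
Ending inventory: 15 @ $25 + 281 @ $22 = $6,557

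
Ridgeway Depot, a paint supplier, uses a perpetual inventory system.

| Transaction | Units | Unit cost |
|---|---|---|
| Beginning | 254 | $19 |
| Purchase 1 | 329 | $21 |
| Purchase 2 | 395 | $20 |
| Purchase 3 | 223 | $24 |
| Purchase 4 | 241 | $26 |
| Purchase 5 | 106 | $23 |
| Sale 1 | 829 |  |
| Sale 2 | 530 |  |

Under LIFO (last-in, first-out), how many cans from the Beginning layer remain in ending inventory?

189

Sale 1 (829) [LIFO — newest first]: 106 @ $23 + 241 @ $26 + 223 @ $24 + 259 @ $20 = $19,236
Sale 2 (530) [LIFO — newest first]: 136 @ $20 + 329 @ $21 + 65 @ $19 = $10,864
Total COGS = $19,236 + $10,864 = $30,100
Ending inventory: 189 @ $19 = $3,591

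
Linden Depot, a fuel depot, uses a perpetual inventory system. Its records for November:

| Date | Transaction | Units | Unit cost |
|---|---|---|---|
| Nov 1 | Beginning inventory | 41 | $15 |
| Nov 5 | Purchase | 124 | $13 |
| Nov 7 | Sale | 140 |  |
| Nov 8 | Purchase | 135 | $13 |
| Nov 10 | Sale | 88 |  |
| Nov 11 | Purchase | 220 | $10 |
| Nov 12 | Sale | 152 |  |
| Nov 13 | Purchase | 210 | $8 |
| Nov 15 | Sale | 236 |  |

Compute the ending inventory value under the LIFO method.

Nov 7, 140 sold [LIFO — newest first]: 124 @ $13 + 16 @ $15 = $1,852
Nov 10, 88 sold [LIFO — newest first]: 88 @ $13 = $1,144
Nov 12, 152 sold [LIFO — newest first]: 152 @ $10 = $1,520
Nov 15, 236 sold [LIFO — newest first]: 210 @ $8 + 26 @ $10 = $1,940
Total COGS = $1,852 + $1,144 + $1,520 + $1,940 = $6,456
Ending inventory: 25 @ $15 + 47 @ $13 + 42 @ $10 = $1,406

Ending inventory = $1,406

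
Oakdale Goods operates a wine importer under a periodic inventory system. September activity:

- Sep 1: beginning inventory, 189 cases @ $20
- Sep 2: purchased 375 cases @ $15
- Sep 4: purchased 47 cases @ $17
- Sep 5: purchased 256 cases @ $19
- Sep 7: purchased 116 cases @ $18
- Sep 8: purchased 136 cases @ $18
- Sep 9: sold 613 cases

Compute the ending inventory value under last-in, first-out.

Ending inventory = $8,535

Sep 9, 613 sold [LIFO — newest first]: 136 @ $18 + 116 @ $18 + 256 @ $19 + 47 @ $17 + 58 @ $15 = $11,069
Ending inventory: 189 @ $20 + 317 @ $15 = $8,535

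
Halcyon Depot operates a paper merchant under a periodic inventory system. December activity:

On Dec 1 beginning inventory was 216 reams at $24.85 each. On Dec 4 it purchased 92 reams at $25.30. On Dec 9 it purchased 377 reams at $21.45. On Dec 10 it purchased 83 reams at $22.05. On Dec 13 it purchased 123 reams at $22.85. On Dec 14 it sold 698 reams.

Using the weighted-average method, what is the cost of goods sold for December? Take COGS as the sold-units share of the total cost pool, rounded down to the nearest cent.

Dec 14, sell 698: 698/891 × $20,422.55 → $15,998.81
Ending inventory (cost pool remaining) = $4,423.74
Check: goods available $20,422.55 = COGS $15,998.81 + ending $4,423.74

COGS = $15,998.81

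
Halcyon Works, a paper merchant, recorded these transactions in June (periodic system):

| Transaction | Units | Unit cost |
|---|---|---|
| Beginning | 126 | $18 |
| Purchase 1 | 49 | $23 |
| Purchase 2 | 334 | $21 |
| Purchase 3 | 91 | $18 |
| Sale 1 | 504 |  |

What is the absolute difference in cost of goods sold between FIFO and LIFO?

FIFO COGS: 126 @ $18 + 49 @ $23 + 329 @ $21 = $10,304
LIFO COGS: 91 @ $18 + 334 @ $21 + 49 @ $23 + 30 @ $18 = $10,319
Difference = |$10,304 − $10,319| = $15

$15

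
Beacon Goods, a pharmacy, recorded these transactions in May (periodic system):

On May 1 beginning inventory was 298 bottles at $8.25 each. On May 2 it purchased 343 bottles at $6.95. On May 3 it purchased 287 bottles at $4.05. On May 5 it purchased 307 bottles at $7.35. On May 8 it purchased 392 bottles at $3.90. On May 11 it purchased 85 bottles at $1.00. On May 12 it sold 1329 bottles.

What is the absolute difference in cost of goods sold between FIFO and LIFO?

FIFO COGS: 298 @ $8.25 + 343 @ $6.95 + 287 @ $4.05 + 307 @ $7.35 + 94 @ $3.90 = $8,627.75
LIFO COGS: 85 @ $1.00 + 392 @ $3.90 + 307 @ $7.35 + 287 @ $4.05 + 258 @ $6.95 = $6,825.70
Difference = |$8,627.75 − $6,825.70| = $1,802.05

$1,802.05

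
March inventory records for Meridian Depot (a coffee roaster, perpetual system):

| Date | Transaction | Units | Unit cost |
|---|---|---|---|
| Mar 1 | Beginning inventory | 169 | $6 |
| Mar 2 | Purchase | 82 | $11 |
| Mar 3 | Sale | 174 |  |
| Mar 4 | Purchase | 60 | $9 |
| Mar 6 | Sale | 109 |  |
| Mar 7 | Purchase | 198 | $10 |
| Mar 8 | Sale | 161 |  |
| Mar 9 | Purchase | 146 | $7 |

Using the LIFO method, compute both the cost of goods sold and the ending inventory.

Mar 3, 174 sold [LIFO — newest first]: 82 @ $11 + 92 @ $6 = $1,454
Mar 6, 109 sold [LIFO — newest first]: 60 @ $9 + 49 @ $6 = $834
Mar 8, 161 sold [LIFO — newest first]: 161 @ $10 = $1,610
Total COGS = $1,454 + $834 + $1,610 = $3,898
Ending inventory: 28 @ $6 + 37 @ $10 + 146 @ $7 = $1,560

COGS = $3,898; ending inventory = $1,560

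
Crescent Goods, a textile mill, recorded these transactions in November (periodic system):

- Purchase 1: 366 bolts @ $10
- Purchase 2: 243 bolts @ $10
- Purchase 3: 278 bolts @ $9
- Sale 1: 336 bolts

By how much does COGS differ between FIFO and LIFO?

FIFO COGS: 336 @ $10 = $3,360
LIFO COGS: 278 @ $9 + 58 @ $10 = $3,082
Difference = |$3,360 − $3,082| = $278

$278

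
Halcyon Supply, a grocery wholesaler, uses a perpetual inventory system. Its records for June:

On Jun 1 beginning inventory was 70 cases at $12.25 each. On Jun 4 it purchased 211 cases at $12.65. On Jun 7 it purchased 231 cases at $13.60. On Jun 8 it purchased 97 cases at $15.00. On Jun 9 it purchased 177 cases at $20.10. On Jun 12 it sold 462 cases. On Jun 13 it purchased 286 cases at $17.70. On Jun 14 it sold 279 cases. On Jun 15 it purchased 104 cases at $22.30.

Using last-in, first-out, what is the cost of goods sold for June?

Jun 12, 462 sold [LIFO — newest first]: 177 @ $20.10 + 97 @ $15.00 + 188 @ $13.60 = $7,569.50
Jun 14, 279 sold [LIFO — newest first]: 279 @ $17.70 = $4,938.30
Total COGS = $7,569.50 + $4,938.30 = $12,507.80
Ending inventory: 70 @ $12.25 + 211 @ $12.65 + 43 @ $13.60 + 7 @ $17.70 + 104 @ $22.30 = $6,554.55

COGS = $12,507.80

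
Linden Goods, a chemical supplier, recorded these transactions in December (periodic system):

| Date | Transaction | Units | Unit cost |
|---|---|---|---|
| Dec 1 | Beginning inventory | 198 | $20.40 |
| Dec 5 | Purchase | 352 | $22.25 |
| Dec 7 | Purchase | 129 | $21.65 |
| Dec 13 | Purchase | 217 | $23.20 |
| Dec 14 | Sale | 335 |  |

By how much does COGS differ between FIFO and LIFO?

$501.65

FIFO COGS: 198 @ $20.40 + 137 @ $22.25 = $7,087.45
LIFO COGS: 217 @ $23.20 + 118 @ $21.65 = $7,589.10
Difference = |$7,087.45 − $7,589.10| = $501.65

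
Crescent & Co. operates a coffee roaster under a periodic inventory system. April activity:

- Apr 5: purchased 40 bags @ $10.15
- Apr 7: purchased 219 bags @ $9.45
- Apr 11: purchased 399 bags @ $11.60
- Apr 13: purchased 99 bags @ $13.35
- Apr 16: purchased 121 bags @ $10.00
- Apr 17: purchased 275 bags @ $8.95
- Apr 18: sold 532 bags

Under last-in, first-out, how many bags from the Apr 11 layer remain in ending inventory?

Apr 18, 532 sold [LIFO — newest first]: 275 @ $8.95 + 121 @ $10.00 + 99 @ $13.35 + 37 @ $11.60 = $5,422.10
Ending inventory: 40 @ $10.15 + 219 @ $9.45 + 362 @ $11.60 = $6,674.75
Check: goods available $12,096.85 = COGS $5,422.10 + ending $6,674.75

362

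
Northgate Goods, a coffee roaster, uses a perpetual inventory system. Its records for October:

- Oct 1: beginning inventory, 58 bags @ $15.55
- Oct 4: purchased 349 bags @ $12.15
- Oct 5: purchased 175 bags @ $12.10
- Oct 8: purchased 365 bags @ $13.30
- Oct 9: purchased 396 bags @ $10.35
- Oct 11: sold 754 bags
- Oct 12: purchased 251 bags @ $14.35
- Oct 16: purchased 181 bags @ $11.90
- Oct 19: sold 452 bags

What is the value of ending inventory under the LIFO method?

Ending inventory = $7,102.45

Oct 11, 754 sold [LIFO — newest first]: 396 @ $10.35 + 358 @ $13.30 = $8,860.00
Oct 19, 452 sold [LIFO — newest first]: 181 @ $11.90 + 251 @ $14.35 + 7 @ $13.30 + 13 @ $12.10 = $6,006.15
Total COGS = $8,860.00 + $6,006.15 = $14,866.15
Ending inventory: 58 @ $15.55 + 349 @ $12.15 + 162 @ $12.10 = $7,102.45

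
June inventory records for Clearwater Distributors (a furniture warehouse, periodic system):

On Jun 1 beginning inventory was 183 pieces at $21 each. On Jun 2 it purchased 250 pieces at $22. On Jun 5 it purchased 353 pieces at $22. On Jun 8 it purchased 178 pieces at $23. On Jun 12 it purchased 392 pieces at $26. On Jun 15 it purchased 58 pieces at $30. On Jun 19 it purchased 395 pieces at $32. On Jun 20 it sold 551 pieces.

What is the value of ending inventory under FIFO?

Jun 20, 551 sold [FIFO — oldest first]: 183 @ $21 + 250 @ $22 + 118 @ $22 = $11,939
Ending inventory: 235 @ $22 + 178 @ $23 + 392 @ $26 + 58 @ $30 + 395 @ $32 = $33,836

Ending inventory = $33,836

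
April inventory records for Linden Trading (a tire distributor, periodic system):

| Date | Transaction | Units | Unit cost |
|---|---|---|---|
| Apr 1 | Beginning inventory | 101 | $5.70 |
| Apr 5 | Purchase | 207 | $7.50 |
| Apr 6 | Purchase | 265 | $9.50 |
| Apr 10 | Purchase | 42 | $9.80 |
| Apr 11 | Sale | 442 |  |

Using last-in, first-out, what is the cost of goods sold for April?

COGS = $3,941.60

Apr 11, 442 sold [LIFO — newest first]: 42 @ $9.80 + 265 @ $9.50 + 135 @ $7.50 = $3,941.60
Ending inventory: 101 @ $5.70 + 72 @ $7.50 = $1,115.70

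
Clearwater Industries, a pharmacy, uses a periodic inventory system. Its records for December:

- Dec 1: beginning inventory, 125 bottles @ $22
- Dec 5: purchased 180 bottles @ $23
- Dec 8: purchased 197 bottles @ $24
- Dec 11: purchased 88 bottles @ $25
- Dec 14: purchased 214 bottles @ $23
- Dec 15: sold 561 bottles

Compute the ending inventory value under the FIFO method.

Ending inventory = $5,647

Dec 15, 561 sold [FIFO — oldest first]: 125 @ $22 + 180 @ $23 + 197 @ $24 + 59 @ $25 = $13,093
Ending inventory: 29 @ $25 + 214 @ $23 = $5,647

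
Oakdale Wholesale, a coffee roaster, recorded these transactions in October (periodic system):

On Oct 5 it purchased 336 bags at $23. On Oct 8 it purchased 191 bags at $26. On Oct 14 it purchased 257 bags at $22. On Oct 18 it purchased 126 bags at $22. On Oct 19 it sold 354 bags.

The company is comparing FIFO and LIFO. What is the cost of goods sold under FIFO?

COGS = $8,196

FIFO COGS: 336 @ $23 + 18 @ $26 = $8,196
LIFO COGS: 126 @ $22 + 228 @ $22 = $7,788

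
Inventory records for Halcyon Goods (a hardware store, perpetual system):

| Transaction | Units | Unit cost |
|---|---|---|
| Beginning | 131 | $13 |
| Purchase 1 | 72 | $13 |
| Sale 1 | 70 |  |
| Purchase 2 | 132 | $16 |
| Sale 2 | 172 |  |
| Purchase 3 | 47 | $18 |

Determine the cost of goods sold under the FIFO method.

Sale 1 (70) [FIFO — oldest first]: 70 @ $13 = $910
Sale 2 (172) [FIFO — oldest first]: 61 @ $13 + 72 @ $13 + 39 @ $16 = $2,353
Total COGS = $910 + $2,353 = $3,263
Ending inventory: 93 @ $16 + 47 @ $18 = $2,334
Check: goods available $5,597 = COGS $3,263 + ending $2,334

COGS = $3,263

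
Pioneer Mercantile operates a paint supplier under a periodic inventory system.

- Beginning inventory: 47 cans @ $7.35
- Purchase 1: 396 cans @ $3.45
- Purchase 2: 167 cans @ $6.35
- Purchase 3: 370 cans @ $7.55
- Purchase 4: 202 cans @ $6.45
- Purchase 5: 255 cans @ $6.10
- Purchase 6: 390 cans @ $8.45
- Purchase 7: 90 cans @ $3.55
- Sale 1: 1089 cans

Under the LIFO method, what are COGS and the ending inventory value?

COGS = $7,621.00; ending inventory = $4,418.00

Sale 1 (1089) [LIFO — newest first]: 90 @ $3.55 + 390 @ $8.45 + 255 @ $6.10 + 202 @ $6.45 + 152 @ $7.55 = $7,621.00
Ending inventory: 47 @ $7.35 + 396 @ $3.45 + 167 @ $6.35 + 218 @ $7.55 = $4,418.00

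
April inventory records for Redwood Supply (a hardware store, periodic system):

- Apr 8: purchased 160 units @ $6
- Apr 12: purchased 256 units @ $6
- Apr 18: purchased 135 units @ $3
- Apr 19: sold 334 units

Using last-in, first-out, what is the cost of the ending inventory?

Ending inventory = $1,302

Apr 19, 334 sold [LIFO — newest first]: 135 @ $3 + 199 @ $6 = $1,599
Ending inventory: 160 @ $6 + 57 @ $6 = $1,302
Check: goods available $2,901 = COGS $1,599 + ending $1,302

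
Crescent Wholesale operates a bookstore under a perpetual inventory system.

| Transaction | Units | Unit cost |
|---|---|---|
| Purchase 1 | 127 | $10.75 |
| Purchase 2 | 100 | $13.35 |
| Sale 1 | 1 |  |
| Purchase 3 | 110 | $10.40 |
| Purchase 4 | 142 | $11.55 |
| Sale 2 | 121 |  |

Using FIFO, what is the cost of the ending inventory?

Sale 1 (1) [FIFO — oldest first]: 1 @ $10.75 = $10.75
Sale 2 (121) [FIFO — oldest first]: 121 @ $10.75 = $1,300.75
Total COGS = $10.75 + $1,300.75 = $1,311.50
Ending inventory: 5 @ $10.75 + 100 @ $13.35 + 110 @ $10.40 + 142 @ $11.55 = $4,172.85

Ending inventory = $4,172.85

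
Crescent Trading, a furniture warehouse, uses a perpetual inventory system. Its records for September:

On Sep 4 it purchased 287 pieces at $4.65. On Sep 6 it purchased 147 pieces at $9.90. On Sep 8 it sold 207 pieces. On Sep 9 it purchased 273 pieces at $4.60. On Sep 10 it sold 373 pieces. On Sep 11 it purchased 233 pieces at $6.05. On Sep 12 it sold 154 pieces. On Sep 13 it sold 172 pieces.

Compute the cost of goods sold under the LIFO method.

Sep 8, 207 sold [LIFO — newest first]: 147 @ $9.90 + 60 @ $4.65 = $1,734.30
Sep 10, 373 sold [LIFO — newest first]: 273 @ $4.60 + 100 @ $4.65 = $1,720.80
Sep 12, 154 sold [LIFO — newest first]: 154 @ $6.05 = $931.70
Sep 13, 172 sold [LIFO — newest first]: 79 @ $6.05 + 93 @ $4.65 = $910.40
Total COGS = $1,734.30 + $1,720.80 + $931.70 + $910.40 = $5,297.20
Ending inventory: 34 @ $4.65 = $158.10

COGS = $5,297.20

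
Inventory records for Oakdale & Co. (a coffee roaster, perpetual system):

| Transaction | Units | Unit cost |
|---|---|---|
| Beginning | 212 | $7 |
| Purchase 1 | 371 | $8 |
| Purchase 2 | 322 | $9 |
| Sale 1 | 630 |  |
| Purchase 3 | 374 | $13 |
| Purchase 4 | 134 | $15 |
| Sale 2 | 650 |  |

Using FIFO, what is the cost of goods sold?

COGS = $12,227

Sale 1 (630) [FIFO — oldest first]: 212 @ $7 + 371 @ $8 + 47 @ $9 = $4,875
Sale 2 (650) [FIFO — oldest first]: 275 @ $9 + 374 @ $13 + 1 @ $15 = $7,352
Total COGS = $4,875 + $7,352 = $12,227
Ending inventory: 133 @ $15 = $1,995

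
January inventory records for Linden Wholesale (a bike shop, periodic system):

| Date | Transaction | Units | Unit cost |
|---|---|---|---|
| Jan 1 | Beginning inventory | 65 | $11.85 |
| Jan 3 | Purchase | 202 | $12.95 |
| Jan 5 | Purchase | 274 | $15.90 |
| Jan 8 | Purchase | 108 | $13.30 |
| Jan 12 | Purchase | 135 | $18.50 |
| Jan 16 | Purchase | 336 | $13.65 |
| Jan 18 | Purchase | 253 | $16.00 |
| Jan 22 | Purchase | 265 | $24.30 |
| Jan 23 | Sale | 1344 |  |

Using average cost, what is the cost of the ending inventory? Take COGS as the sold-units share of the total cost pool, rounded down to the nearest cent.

Ending inventory = $4,801.39

Jan 23, sell 1344: 1344/1638 × $26,750.55 → $21,949.16
Ending inventory (cost pool remaining) = $4,801.39
Check: goods available $26,750.55 = COGS $21,949.16 + ending $4,801.39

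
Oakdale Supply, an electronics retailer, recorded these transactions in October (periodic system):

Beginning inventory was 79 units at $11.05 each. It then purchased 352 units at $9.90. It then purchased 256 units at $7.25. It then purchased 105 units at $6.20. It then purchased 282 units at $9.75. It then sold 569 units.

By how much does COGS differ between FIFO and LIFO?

FIFO COGS: 79 @ $11.05 + 352 @ $9.90 + 138 @ $7.25 = $5,358.25
LIFO COGS: 282 @ $9.75 + 105 @ $6.20 + 182 @ $7.25 = $4,720.00
Difference = |$5,358.25 − $4,720.00| = $638.25

$638.25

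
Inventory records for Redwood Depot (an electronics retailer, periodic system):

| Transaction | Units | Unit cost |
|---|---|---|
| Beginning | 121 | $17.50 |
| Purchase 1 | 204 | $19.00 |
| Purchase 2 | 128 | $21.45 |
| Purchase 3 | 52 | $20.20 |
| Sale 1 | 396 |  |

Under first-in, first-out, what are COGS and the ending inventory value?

Sale 1 (396) [FIFO — oldest first]: 121 @ $17.50 + 204 @ $19.00 + 71 @ $21.45 = $7,516.45
Ending inventory: 57 @ $21.45 + 52 @ $20.20 = $2,273.05

COGS = $7,516.45; ending inventory = $2,273.05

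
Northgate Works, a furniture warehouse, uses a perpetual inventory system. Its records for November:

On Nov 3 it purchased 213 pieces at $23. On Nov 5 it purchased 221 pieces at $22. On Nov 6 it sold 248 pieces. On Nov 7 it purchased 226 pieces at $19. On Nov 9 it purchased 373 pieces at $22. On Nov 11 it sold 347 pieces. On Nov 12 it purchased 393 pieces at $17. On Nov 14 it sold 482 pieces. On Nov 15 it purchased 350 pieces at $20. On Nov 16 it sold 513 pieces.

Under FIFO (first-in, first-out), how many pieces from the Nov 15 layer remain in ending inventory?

Nov 6, 248 sold [FIFO — oldest first]: 213 @ $23 + 35 @ $22 = $5,669
Nov 11, 347 sold [FIFO — oldest first]: 186 @ $22 + 161 @ $19 = $7,151
Nov 14, 482 sold [FIFO — oldest first]: 65 @ $19 + 373 @ $22 + 44 @ $17 = $10,189
Nov 16, 513 sold [FIFO — oldest first]: 349 @ $17 + 164 @ $20 = $9,213
Total COGS = $5,669 + $7,151 + $10,189 + $9,213 = $32,222
Ending inventory: 186 @ $20 = $3,720

186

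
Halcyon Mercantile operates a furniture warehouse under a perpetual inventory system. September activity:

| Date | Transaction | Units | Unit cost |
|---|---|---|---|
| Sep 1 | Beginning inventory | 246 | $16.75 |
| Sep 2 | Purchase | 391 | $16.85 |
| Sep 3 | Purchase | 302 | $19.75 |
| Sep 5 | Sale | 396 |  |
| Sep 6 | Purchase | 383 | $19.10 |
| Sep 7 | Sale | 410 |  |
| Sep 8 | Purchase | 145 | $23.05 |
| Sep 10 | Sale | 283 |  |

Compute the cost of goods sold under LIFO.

Sep 5, 396 sold [LIFO — newest first]: 302 @ $19.75 + 94 @ $16.85 = $7,548.40
Sep 7, 410 sold [LIFO — newest first]: 383 @ $19.10 + 27 @ $16.85 = $7,770.25
Sep 10, 283 sold [LIFO — newest first]: 145 @ $23.05 + 138 @ $16.85 = $5,667.55
Total COGS = $7,548.40 + $7,770.25 + $5,667.55 = $20,986.20
Ending inventory: 246 @ $16.75 + 132 @ $16.85 = $6,344.70

COGS = $20,986.20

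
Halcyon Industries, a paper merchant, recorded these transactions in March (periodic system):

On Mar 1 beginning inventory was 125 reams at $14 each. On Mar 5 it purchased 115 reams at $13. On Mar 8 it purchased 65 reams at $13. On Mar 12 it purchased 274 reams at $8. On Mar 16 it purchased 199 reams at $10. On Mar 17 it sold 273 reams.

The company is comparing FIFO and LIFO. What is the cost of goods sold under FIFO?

FIFO COGS: 125 @ $14 + 115 @ $13 + 33 @ $13 = $3,674
LIFO COGS: 199 @ $10 + 74 @ $8 = $2,582

COGS = $3,674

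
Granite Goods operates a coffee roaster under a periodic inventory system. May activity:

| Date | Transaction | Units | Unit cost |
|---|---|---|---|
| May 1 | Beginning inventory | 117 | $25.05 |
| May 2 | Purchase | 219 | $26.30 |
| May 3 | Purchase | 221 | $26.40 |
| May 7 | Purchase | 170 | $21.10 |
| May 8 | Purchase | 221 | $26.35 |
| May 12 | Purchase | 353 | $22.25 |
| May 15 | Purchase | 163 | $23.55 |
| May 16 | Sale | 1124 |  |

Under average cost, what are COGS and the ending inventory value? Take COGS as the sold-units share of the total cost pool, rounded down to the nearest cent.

May 16, sell 1124: 1124/1464 × $35,628.20 → $27,353.89
Ending inventory (cost pool remaining) = $8,274.31
Check: goods available $35,628.20 = COGS $27,353.89 + ending $8,274.31

COGS = $27,353.89; ending inventory = $8,274.31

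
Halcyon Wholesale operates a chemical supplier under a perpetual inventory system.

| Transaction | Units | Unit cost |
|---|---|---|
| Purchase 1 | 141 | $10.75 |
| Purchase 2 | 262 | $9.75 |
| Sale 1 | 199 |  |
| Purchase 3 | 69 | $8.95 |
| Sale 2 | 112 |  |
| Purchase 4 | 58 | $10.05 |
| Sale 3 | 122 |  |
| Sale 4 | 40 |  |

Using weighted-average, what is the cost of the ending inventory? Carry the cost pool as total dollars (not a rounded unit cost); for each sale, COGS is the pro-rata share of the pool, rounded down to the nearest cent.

Ending inventory = $562.77

After Purchase 1: 141 on hand, pool $1,515.75 (≈ $10.7500 each)
After Purchase 2: 403 on hand, pool $4,070.25 (≈ $10.0999 each)
Sale 1, sell 199: 199/403 × $4,070.25 → $2,009.87
After Purchase 3: 273 on hand, pool $2,677.93 (≈ $9.8093 each)
Sale 2, sell 112: 112/273 × $2,677.93 → $1,098.63
After Purchase 4: 219 on hand, pool $2,162.20 (≈ $9.8731 each)
Sale 3, sell 122: 122/219 × $2,162.20 → $1,204.51
Sale 4, sell 40: 40/97 × $957.69 → $394.92
Total COGS = $2,009.87 + $1,098.63 + $1,204.51 + $394.92 = $4,707.93
Ending inventory (cost pool remaining) = $562.77
Check: goods available $5,270.70 = COGS $4,707.93 + ending $562.77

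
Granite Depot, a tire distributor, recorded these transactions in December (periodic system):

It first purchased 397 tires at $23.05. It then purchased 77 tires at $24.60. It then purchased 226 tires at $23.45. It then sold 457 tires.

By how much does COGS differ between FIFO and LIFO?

$116.75

FIFO COGS: 397 @ $23.05 + 60 @ $24.60 = $10,626.85
LIFO COGS: 226 @ $23.45 + 77 @ $24.60 + 154 @ $23.05 = $10,743.60
Difference = |$10,626.85 − $10,743.60| = $116.75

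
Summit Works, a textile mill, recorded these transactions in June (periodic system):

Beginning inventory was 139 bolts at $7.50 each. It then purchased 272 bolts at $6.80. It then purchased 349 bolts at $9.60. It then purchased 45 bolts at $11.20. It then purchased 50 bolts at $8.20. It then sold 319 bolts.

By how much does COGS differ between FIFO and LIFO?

$797.90

FIFO COGS: 139 @ $7.50 + 180 @ $6.80 = $2,266.50
LIFO COGS: 50 @ $8.20 + 45 @ $11.20 + 224 @ $9.60 = $3,064.40
Difference = |$2,266.50 − $3,064.40| = $797.90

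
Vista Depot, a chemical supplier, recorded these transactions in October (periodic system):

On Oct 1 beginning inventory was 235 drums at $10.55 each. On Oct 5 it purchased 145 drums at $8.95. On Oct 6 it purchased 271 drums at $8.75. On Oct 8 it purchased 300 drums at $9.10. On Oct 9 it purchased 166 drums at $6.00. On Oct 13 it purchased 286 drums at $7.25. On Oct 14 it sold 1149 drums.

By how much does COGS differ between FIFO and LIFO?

FIFO COGS: 235 @ $10.55 + 145 @ $8.95 + 271 @ $8.75 + 300 @ $9.10 + 166 @ $6.00 + 32 @ $7.25 = $10,106.25
LIFO COGS: 286 @ $7.25 + 166 @ $6.00 + 300 @ $9.10 + 271 @ $8.75 + 126 @ $8.95 = $9,298.45
Difference = |$10,106.25 − $9,298.45| = $807.80

$807.80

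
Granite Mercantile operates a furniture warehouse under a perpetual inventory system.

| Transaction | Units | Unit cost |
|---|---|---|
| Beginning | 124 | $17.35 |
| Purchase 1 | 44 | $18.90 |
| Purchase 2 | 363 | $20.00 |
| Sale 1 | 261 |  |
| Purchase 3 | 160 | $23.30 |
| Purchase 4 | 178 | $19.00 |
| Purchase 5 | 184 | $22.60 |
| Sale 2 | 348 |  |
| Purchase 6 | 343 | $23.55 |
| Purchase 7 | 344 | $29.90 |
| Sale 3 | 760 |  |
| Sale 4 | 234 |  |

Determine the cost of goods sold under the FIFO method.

COGS = $35,778.35

Sale 1 (261) [FIFO — oldest first]: 124 @ $17.35 + 44 @ $18.90 + 93 @ $20.00 = $4,843.00
Sale 2 (348) [FIFO — oldest first]: 270 @ $20.00 + 78 @ $23.30 = $7,217.40
Sale 3 (760) [FIFO — oldest first]: 82 @ $23.30 + 178 @ $19.00 + 184 @ $22.60 + 316 @ $23.55 = $16,892.80
Sale 4 (234) [FIFO — oldest first]: 27 @ $23.55 + 207 @ $29.90 = $6,825.15
Total COGS = $4,843.00 + $7,217.40 + $16,892.80 + $6,825.15 = $35,778.35
Ending inventory: 137 @ $29.90 = $4,096.30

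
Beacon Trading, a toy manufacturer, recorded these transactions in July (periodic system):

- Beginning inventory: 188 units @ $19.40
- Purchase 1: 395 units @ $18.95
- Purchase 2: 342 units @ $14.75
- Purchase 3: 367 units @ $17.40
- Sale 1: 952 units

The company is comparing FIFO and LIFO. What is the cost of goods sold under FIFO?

COGS = $16,646.75

FIFO COGS: 188 @ $19.40 + 395 @ $18.95 + 342 @ $14.75 + 27 @ $17.40 = $16,646.75
LIFO COGS: 367 @ $17.40 + 342 @ $14.75 + 243 @ $18.95 = $16,035.15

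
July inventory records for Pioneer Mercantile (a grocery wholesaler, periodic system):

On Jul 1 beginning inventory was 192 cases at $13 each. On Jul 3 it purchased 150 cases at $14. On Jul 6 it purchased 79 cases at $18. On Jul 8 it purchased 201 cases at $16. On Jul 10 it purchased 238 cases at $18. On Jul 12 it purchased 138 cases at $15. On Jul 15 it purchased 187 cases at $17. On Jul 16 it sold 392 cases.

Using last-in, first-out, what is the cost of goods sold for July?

COGS = $6,455

Jul 16, 392 sold [LIFO — newest first]: 187 @ $17 + 138 @ $15 + 67 @ $18 = $6,455
Ending inventory: 192 @ $13 + 150 @ $14 + 79 @ $18 + 201 @ $16 + 171 @ $18 = $12,312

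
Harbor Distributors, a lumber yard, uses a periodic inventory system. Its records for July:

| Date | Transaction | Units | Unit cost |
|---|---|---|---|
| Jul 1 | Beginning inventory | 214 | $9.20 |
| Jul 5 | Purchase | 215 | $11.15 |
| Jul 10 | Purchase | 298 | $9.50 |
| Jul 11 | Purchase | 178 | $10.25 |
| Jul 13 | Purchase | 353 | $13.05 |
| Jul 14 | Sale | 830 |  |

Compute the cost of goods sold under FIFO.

COGS = $8,252.80

Jul 14, 830 sold [FIFO — oldest first]: 214 @ $9.20 + 215 @ $11.15 + 298 @ $9.50 + 103 @ $10.25 = $8,252.80
Ending inventory: 75 @ $10.25 + 353 @ $13.05 = $5,375.40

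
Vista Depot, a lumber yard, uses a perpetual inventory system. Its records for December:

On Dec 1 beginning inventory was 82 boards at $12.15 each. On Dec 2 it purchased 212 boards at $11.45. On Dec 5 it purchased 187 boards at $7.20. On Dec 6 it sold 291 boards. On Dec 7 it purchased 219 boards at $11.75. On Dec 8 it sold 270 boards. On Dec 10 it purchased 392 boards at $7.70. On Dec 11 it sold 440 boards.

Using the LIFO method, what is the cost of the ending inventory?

Ending inventory = $1,099.35

Dec 6, 291 sold [LIFO — newest first]: 187 @ $7.20 + 104 @ $11.45 = $2,537.20
Dec 8, 270 sold [LIFO — newest first]: 219 @ $11.75 + 51 @ $11.45 = $3,157.20
Dec 11, 440 sold [LIFO — newest first]: 392 @ $7.70 + 48 @ $11.45 = $3,568.00
Total COGS = $2,537.20 + $3,157.20 + $3,568.00 = $9,262.40
Ending inventory: 82 @ $12.15 + 9 @ $11.45 = $1,099.35
Check: goods available $10,361.75 = COGS $9,262.40 + ending $1,099.35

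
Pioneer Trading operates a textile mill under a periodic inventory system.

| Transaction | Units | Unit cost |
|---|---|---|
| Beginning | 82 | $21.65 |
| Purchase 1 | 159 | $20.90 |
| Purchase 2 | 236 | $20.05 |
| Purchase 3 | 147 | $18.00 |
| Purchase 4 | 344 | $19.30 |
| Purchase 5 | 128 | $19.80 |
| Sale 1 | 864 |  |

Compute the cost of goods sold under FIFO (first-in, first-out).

COGS = $17,108.20

Sale 1 (864) [FIFO — oldest first]: 82 @ $21.65 + 159 @ $20.90 + 236 @ $20.05 + 147 @ $18.00 + 240 @ $19.30 = $17,108.20
Ending inventory: 104 @ $19.30 + 128 @ $19.80 = $4,541.60
Check: goods available $21,649.80 = COGS $17,108.20 + ending $4,541.60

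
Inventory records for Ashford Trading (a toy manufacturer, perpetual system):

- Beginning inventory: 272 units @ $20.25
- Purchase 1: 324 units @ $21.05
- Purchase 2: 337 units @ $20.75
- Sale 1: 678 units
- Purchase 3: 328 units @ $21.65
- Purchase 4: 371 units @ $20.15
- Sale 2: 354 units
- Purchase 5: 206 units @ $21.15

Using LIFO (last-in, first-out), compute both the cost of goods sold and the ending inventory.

COGS = $21,290.30; ending inventory = $16,964.40

Sale 1 (678) [LIFO — newest first]: 337 @ $20.75 + 324 @ $21.05 + 17 @ $20.25 = $14,157.20
Sale 2 (354) [LIFO — newest first]: 354 @ $20.15 = $7,133.10
Total COGS = $14,157.20 + $7,133.10 = $21,290.30
Ending inventory: 255 @ $20.25 + 328 @ $21.65 + 17 @ $20.15 + 206 @ $21.15 = $16,964.40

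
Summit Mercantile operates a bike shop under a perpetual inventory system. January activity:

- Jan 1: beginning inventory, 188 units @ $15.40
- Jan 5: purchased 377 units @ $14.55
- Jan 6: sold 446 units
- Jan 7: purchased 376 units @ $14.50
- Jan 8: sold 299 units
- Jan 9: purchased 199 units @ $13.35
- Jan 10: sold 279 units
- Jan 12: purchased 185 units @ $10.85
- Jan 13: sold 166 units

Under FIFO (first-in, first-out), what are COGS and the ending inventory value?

COGS = $17,031.70; ending inventory = $1,464.75

Jan 6, 446 sold [FIFO — oldest first]: 188 @ $15.40 + 258 @ $14.55 = $6,649.10
Jan 8, 299 sold [FIFO — oldest first]: 119 @ $14.55 + 180 @ $14.50 = $4,341.45
Jan 10, 279 sold [FIFO — oldest first]: 196 @ $14.50 + 83 @ $13.35 = $3,950.05
Jan 13, 166 sold [FIFO — oldest first]: 116 @ $13.35 + 50 @ $10.85 = $2,091.10
Total COGS = $6,649.10 + $4,341.45 + $3,950.05 + $2,091.10 = $17,031.70
Ending inventory: 135 @ $10.85 = $1,464.75
Check: goods available $18,496.45 = COGS $17,031.70 + ending $1,464.75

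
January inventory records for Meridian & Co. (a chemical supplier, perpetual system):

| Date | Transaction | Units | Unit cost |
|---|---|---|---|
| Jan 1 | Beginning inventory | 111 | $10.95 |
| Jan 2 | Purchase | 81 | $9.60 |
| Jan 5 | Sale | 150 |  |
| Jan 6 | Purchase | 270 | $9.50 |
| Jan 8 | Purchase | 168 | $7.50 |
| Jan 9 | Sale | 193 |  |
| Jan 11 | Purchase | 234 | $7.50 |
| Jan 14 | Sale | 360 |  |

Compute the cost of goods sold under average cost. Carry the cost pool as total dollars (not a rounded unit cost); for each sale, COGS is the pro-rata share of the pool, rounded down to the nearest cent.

After Jan 1: 111 on hand, pool $1,215.45 (≈ $10.9500 each)
After Jan 2: 192 on hand, pool $1,993.05 (≈ $10.3805 each)
Jan 5, sell 150: 150/192 × $1,993.05 → $1,557.07
After Jan 6: 312 on hand, pool $3,000.98 (≈ $9.6185 each)
After Jan 8: 480 on hand, pool $4,260.98 (≈ $8.8770 each)
Jan 9, sell 193: 193/480 × $4,260.98 → $1,713.26
After Jan 11: 521 on hand, pool $4,302.72 (≈ $8.2586 each)
Jan 14, sell 360: 360/521 × $4,302.72 → $2,973.08
Total COGS = $1,557.07 + $1,713.26 + $2,973.08 = $6,243.41
Ending inventory (cost pool remaining) = $1,329.64

COGS = $6,243.41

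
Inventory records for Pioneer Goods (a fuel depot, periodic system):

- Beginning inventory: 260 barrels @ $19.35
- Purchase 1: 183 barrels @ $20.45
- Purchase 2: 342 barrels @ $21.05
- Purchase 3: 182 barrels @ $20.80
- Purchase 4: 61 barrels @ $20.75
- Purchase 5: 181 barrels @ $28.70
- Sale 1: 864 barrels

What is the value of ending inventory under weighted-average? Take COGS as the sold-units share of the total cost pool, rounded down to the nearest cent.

Ending inventory = $7,481.71

Sale 1, sell 864: 864/1209 × $26,218.50 → $18,736.79
Ending inventory (cost pool remaining) = $7,481.71
Check: goods available $26,218.50 = COGS $18,736.79 + ending $7,481.71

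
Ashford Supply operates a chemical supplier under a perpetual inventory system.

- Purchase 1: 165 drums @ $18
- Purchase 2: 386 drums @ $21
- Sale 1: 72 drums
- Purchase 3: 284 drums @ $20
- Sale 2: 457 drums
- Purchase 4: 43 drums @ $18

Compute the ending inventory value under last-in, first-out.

Sale 1 (72) [LIFO — newest first]: 72 @ $21 = $1,512
Sale 2 (457) [LIFO — newest first]: 284 @ $20 + 173 @ $21 = $9,313
Total COGS = $1,512 + $9,313 = $10,825
Ending inventory: 165 @ $18 + 141 @ $21 + 43 @ $18 = $6,705

Ending inventory = $6,705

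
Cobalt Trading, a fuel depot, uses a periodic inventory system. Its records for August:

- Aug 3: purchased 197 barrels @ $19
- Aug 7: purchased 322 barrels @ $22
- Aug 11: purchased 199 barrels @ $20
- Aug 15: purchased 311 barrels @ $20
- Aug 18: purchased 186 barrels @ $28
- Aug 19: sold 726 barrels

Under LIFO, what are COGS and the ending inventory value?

COGS = $16,068; ending inventory = $10,167

Aug 19, 726 sold [LIFO — newest first]: 186 @ $28 + 311 @ $20 + 199 @ $20 + 30 @ $22 = $16,068
Ending inventory: 197 @ $19 + 292 @ $22 = $10,167
Check: goods available $26,235 = COGS $16,068 + ending $10,167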